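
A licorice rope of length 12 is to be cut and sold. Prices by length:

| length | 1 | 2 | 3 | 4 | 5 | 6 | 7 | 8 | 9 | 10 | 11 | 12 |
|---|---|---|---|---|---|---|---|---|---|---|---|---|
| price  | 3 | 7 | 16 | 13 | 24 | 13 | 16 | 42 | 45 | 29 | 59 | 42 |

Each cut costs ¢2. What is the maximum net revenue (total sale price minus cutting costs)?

60

Let net[k] be the best obtainable value from length k. For each k, try every first piece i and keep the best of price[i] + net[k−i] minus the 2 cut fee when i<k.
net[1] = 3
net[2] = 7
net[3] = 16
net[4] = 17  (first piece 1, then net[3]=16)
net[5] = 24
net[6] = 30  (first piece 3, then net[3]=16)
net[7] = 31  (first piece 1, then net[6]=30)
net[8] = 42
net[9] = 45
net[10] = 47  (first piece 2, then net[8]=42)
net[11] = 59
net[12] = 60  (first piece 1, then net[11]=59)
One optimal plan: pieces 11 + 1 (1 cut) → ¢62 − ¢2 = ¢60.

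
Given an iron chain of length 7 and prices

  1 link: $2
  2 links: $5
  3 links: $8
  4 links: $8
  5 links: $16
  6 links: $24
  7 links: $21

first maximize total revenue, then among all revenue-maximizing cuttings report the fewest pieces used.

Let r[k] be the best obtainable value from length k. For each k, try every first piece i and keep the best of price[i] + r[k−i].
r[1] = 2
r[2] = max(2+2, 5+0) = 5
r[3] = max(2+5, 5+2, 8+0) = 8
r[4] = max(2+8, 5+5, 8+2, 8+0) = 10
r[5] = max(2+10, 5+8, 8+5, 8+2, 16+0) = 16
r[6] = max(2+16, 5+10, 8+8, 8+5, 16+2, 24+0) = 24
r[7] = max(2+24, 5+16, 8+10, …, 24+2, 21+0) = 26
Maximum revenue is $26.
Now minimize piece count subject to staying optimal: for each k, pieces[k] = 1 + min over i with p[i]+r[k−i]=r[k] of pieces[k−i].
pieces[4] = 2
pieces[5] = 1
pieces[6] = 1
pieces[7] = 2

2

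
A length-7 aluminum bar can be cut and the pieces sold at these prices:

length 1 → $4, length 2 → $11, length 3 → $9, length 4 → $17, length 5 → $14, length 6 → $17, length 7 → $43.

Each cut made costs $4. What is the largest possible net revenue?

Build net[k] bottom-up: net[k] = max over allowed piece i of (p[i] + net[k−i]) − 4 per cut.
net[1] = 4
net[2] = 11
net[3] = 11  (first piece 1, then net[2]=11)
net[4] = 18  (first piece 2, then net[2]=11)
net[5] = 18  (first piece 1, then net[4]=18)
net[6] = 25  (first piece 2, then net[4]=18)
net[7] = 43
Best is to make no cuts and sell whole for $43.

43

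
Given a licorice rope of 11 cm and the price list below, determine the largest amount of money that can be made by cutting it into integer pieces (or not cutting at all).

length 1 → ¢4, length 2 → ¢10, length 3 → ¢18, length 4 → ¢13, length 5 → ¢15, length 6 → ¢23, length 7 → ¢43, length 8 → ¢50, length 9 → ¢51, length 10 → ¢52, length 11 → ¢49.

68

Let v[k] be the best obtainable value from length k. For each k, try every first piece i and keep the best of price[i] + v[k−i].
v[1] = 4
v[2] = max(4+4, 10+0) = 10
v[3] = max(4+10, 10+4, 18+0) = 18
v[4] = max(4+18, 10+10, 18+4, 13+0) = 22
v[5] = max(4+22, 10+18, 18+10, 13+4, 15+0) = 28
v[6] = max(4+28, 10+22, 18+18, 13+10, 15+4, 23+0) = 36
v[7] = max(4+36, 10+28, 18+22, …, 23+4, 43+0) = 43
v[8] = max(4+43, 10+36, 18+28, …, 43+4, 50+0) = 50
v[9] = max(4+50, 10+43, 18+36, …, 50+4, 51+0) = 54
v[10] = max(4+54, 10+50, 18+43, …, 51+4, 52+0) = 61
v[11] = max(4+61, 10+54, 18+50, …, 52+4, 49+0) = 68
One optimal cutting: 8 + 3 → ¢50 + ¢18 = ¢68.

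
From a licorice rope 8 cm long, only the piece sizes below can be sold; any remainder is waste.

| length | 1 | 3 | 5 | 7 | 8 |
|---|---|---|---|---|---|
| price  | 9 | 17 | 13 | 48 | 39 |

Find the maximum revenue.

Let r[k] be the best obtainable value from length k. For each k, try every first piece i and keep the best of price[i] + r[k−i].
r[1] = 9
r[2] = 18  (first piece 1, then r[1]=9)
r[3] = 27  (first piece 1, then r[2]=18)
r[4] = 36  (first piece 1, then r[3]=27)
r[5] = 45  (first piece 1, then r[4]=36)
r[6] = 54  (first piece 1, then r[5]=45)
r[7] = 63  (first piece 1, then r[6]=54)
r[8] = 72  (first piece 1, then r[7]=63)
One optimal cutting: 1 + 1 + 1 + 1 + 1 + 1 + 1 + 1 → ¢72.

72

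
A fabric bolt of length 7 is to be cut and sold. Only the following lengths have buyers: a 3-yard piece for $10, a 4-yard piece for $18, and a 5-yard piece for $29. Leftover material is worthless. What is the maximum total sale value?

29

Consider every possible first cut. f[k] is the best of p[i]+f[k−i] over all sellable i≤k.
f[1] = 0
f[2] = 0
f[3] = 10
f[4] = 18
f[5] = 29
f[6] = 29
f[7] = 29
One optimal cutting: pieces 5 with 2 yards of scrap → $29.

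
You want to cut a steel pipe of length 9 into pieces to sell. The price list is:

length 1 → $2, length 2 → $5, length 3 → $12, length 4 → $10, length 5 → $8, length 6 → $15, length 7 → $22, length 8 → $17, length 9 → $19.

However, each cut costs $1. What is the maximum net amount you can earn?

34

Let r[k] be the best obtainable value from length k. For each k, try every first piece i and keep the best of price[i] + r[k−i] minus the 1 cut fee when i<k.
r[1] = 2
r[2] = 5
r[3] = 12
r[4] = 13  (first piece 1, then r[3]=12)
r[5] = 16  (first piece 2, then r[3]=12)
r[6] = 23  (first piece 3, then r[3]=12)
r[7] = 24  (first piece 1, then r[6]=23)
r[8] = 27  (first piece 2, then r[6]=23)
r[9] = 34  (first piece 3, then r[6]=23)
One optimal plan: pieces 3 + 3 + 3 (2 cuts) → $36 − $2 = $34.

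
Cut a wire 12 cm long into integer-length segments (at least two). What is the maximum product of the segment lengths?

81

Define m[k] = max over 1≤i<k of i · max(k−i, m[k−i]); the inner max lets the remainder stay uncut if that's better.
m[2] = 1·max(1,0) = 1·1 = 1
m[3] = 1·max(2,1) = 1·2 = 2
m[4] = 2·max(2,1) = 2·2 = 4
m[5] = 2·max(3,2) = 2·3 = 6
m[6] = 3·max(3,2) = 3·3 = 9
m[7] = 2·max(5,6) = 2·6 = 12
m[8] = 2·max(6,9) = 2·9 = 18
m[9] = 3·max(6,9) = 3·9 = 27
m[10] = 2·max(8,18) = 2·18 = 36
m[11] = 2·max(9,27) = 2·27 = 54
m[12] = 3·max(9,27) = 3·27 = 81
One optimal split: 3 + 3 + 3 + 3; product 3·3·3·3 = 81.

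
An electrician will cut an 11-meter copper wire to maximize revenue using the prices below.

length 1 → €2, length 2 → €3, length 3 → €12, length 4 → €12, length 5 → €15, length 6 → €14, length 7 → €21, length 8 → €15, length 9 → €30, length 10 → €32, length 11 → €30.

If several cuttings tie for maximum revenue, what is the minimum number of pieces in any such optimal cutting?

5

Build r[k] bottom-up: r[k] = max over allowed piece i of (p[i] + r[k−i]).
r[1] = 2
r[2] = max(2+2, 3+0) = 4
r[3] = max(2+4, 3+2, 12+0) = 12
r[4] = max(2+12, 3+4, 12+2, 12+0) = 14
r[5] = max(2+14, 3+12, 12+4, 12+2, 15+0) = 16
r[6] = max(2+16, 3+14, 12+12, 12+4, 15+2, 14+0) = 24
r[7] = max(2+24, 3+16, 12+14, …, 14+2, 21+0) = 26
r[8] = max(2+26, 3+24, 12+16, …, 21+2, 15+0) = 28
r[9] = max(2+28, 3+26, 12+24, …, 15+2, 30+0) = 36
r[10] = max(2+36, 3+28, 12+26, …, 30+2, 32+0) = 38
r[11] = max(2+38, 3+36, 12+28, …, 32+2, 30+0) = 40
Maximum revenue is €40.
Now minimize piece count subject to staying optimal: for each k, pieces[k] = 1 + min over i with p[i]+r[k−i]=r[k] of pieces[k−i].
pieces[8] = 4
pieces[9] = 3
pieces[10] = 4
pieces[11] = 5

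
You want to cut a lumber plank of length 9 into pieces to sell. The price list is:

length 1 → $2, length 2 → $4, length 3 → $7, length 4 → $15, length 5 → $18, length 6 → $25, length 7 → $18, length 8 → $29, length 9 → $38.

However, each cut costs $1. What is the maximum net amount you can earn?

Build net[k] bottom-up: net[k] = max over allowed piece i of (p[i] + net[k−i]) − 1 per cut.
net[1] = 2
net[2] = max(2+2-1, 4+0) = 4
net[3] = max(2+4-1, 4+2-1, 7+0) = 7
net[4] = max(2+7-1, 4+4-1, 7+2-1, 15+0) = 15
net[5] = max(2+15-1, 4+7-1, 7+4-1, 15+2-1, 18+0) = 18
net[6] = max(2+18-1, 4+15-1, 7+7-1, 15+4-1, 18+2-1, 25+0) = 25
net[7] = max(2+25-1, 4+18-1, 7+15-1, …, 25+2-1, 18+0) = 26
net[8] = max(2+26-1, 4+25-1, 7+18-1, …, 18+2-1, 29+0) = 29
net[9] = max(2+29-1, 4+26-1, 7+25-1, …, 29+2-1, 38+0) = 38
Best is to make no cuts and sell whole for $38.

38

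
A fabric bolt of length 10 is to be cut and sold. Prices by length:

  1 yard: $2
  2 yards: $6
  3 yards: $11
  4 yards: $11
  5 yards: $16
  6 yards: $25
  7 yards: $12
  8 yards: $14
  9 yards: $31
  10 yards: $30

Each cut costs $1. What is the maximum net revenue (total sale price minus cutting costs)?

Consider every possible first cut. r[k] is the best of p[i]+r[k−i] over all sellable i≤k, charging 1 whenever i<k.
r[1] = 2
r[2] = max(2+2-1, 6+0) = 6
r[3] = max(2+6-1, 6+2-1, 11+0) = 11
r[4] = max(2+11-1, 6+6-1, 11+2-1, 11+0) = 12
r[5] = max(2+12-1, 6+11-1, 11+6-1, 11+2-1, 16+0) = 16
r[6] = max(2+16-1, 6+12-1, 11+11-1, 11+6-1, 16+2-1, 25+0) = 25
r[7] = max(2+25-1, 6+16-1, 11+12-1, …, 25+2-1, 12+0) = 26
r[8] = max(2+26-1, 6+25-1, 11+16-1, …, 12+2-1, 14+0) = 30
r[9] = max(2+30-1, 6+26-1, 11+25-1, …, 14+2-1, 31+0) = 35
r[10] = max(2+35-1, 6+30-1, 11+26-1, …, 31+2-1, 30+0) = 36
One optimal plan: pieces 6 + 3 + 1 (2 cuts) → $38 − $2 = $36.

36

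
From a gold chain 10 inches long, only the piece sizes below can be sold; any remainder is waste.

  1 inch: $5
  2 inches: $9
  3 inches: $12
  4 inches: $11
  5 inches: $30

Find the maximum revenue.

60

Build best[k] bottom-up: best[k] = max over allowed piece i of (p[i] + best[k−i]).
best[1] = 5
best[2] = max(5+5, 9+0) = 10
best[3] = max(5+10, 9+5, 12+0) = 15
best[4] = max(5+15, 9+10, 12+5, 11+0) = 20
best[5] = max(5+20, 9+15, 12+10, 11+5, 30+0) = 30
best[6] = max(5+30, 9+20, 12+15, 11+10, 30+5) = 35
best[7] = max(5+35, 9+30, 12+20, 11+15, 30+10) = 40
best[8] = max(5+40, 9+35, 12+30, 11+20, 30+15) = 45
best[9] = max(5+45, 9+40, 12+35, 11+30, 30+20) = 50
best[10] = max(5+50, 9+45, 12+40, 11+35, 30+30) = 60
One optimal cutting: 5 + 5 → $60.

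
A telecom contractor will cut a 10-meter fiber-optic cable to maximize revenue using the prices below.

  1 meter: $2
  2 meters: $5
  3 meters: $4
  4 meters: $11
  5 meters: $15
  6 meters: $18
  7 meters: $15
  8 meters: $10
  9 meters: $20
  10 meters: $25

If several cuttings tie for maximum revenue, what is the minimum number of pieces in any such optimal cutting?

Consider every possible first cut. r[k] is the best of p[i]+r[k−i] over all sellable i≤k.
r[1] = 2
r[2] = max(2+2, 5+0) = 5
r[3] = max(2+5, 5+2, 4+0) = 7
r[4] = max(2+7, 5+5, 4+2, 11+0) = 11
r[5] = max(2+11, 5+7, 4+5, 11+2, 15+0) = 15
r[6] = max(2+15, 5+11, 4+7, 11+5, 15+2, 18+0) = 18
r[7] = max(2+18, 5+15, 4+11, …, 18+2, 15+0) = 20
r[8] = max(2+20, 5+18, 4+15, …, 15+2, 10+0) = 23
r[9] = max(2+23, 5+20, 4+18, …, 10+2, 20+0) = 26
r[10] = max(2+26, 5+23, 4+20, …, 20+2, 25+0) = 30
Maximum revenue is $30.
Now minimize piece count subject to staying optimal: for each k, pieces[k] = 1 + min over i with p[i]+r[k−i]=r[k] of pieces[k−i].
pieces[7] = 2
pieces[8] = 2
pieces[9] = 2
pieces[10] = 2

2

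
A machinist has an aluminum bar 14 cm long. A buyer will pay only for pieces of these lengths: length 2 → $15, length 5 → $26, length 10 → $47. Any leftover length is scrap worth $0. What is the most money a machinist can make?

Build f[k] bottom-up: f[k] = max over allowed piece i of (p[i] + f[k−i]).
f[1] = 0
f[2] = 15
f[3] = 15
f[4] = 30  (first piece 2, then f[2]=15)
f[5] = 30
f[6] = 45  (first piece 2, then f[4]=30)
f[7] = 45
f[8] = 60  (first piece 2, then f[6]=45)
f[9] = 60
f[10] = 75  (first piece 2, then f[8]=60)
f[11] = 75
f[12] = 90  (first piece 2, then f[10]=75)
f[13] = 90
f[14] = 105  (first piece 2, then f[12]=90)
One optimal cutting: 2 + 2 + 2 + 2 + 2 + 2 + 2 → $105.

105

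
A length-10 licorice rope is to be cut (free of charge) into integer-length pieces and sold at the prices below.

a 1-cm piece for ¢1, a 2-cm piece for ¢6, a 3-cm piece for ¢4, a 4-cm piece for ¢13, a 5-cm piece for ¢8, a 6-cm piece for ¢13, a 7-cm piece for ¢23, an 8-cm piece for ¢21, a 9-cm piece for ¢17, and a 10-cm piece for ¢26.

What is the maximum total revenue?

32

Let r[k] be the best obtainable value from length k. For each k, try every first piece i and keep the best of price[i] + r[k−i].
r[1] = 1
r[2] = 6
r[3] = 7  (first piece 1, then r[2]=6)
r[4] = 13
r[5] = 14  (first piece 1, then r[4]=13)
r[6] = 19  (first piece 2, then r[4]=13)
r[7] = 23
r[8] = 26  (first piece 4, then r[4]=13)
r[9] = 29  (first piece 2, then r[7]=23)
r[10] = 32  (first piece 2, then r[8]=26)
One optimal cutting: 4 + 4 + 2 → ¢13 + ¢13 + ¢6 = ¢32.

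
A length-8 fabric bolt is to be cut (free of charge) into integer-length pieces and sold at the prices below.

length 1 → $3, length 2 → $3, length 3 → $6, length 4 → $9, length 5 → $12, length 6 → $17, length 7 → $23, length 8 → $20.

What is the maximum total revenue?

Build R[k] bottom-up: R[k] = max over allowed piece i of (p[i] + R[k−i]).
R[1] = 3
R[2] = max(3+3, 3+0) = 6
R[3] = max(3+6, 3+3, 6+0) = 9
R[4] = max(3+9, 3+6, 6+3, 9+0) = 12
R[5] = max(3+12, 3+9, 6+6, 9+3, 12+0) = 15
R[6] = max(3+15, 3+12, 6+9, 9+6, 12+3, 17+0) = 18
R[7] = max(3+18, 3+15, 6+12, …, 17+3, 23+0) = 23
R[8] = max(3+23, 3+18, 6+15, …, 23+3, 20+0) = 26
One optimal cutting: 7 + 1 → $23 + $3 = $26.

26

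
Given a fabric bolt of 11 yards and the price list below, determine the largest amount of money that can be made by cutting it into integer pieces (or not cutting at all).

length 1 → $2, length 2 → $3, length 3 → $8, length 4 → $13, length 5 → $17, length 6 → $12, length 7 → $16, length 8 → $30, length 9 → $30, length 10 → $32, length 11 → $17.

Let v[k] be the best obtainable value from length k. For each k, try every first piece i and keep the best of price[i] + v[k−i].
v[1] = 2
v[2] = 4  (first piece 1, then v[1]=2)
v[3] = 8
v[4] = 13
v[5] = 17
v[6] = 19  (first piece 1, then v[5]=17)
v[7] = 21  (first piece 1, then v[6]=19)
v[8] = 30
v[9] = 32  (first piece 1, then v[8]=30)
v[10] = 34  (first piece 1, then v[9]=32)
v[11] = 38  (first piece 3, then v[8]=30)
One optimal cutting: 8 + 3 → $30 + $8 = $38.

38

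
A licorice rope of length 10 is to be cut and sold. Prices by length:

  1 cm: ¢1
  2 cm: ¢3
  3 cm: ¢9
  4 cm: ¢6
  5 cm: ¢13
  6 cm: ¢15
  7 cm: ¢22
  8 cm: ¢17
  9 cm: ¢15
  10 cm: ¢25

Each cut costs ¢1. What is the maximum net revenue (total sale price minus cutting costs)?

30

Consider every possible first cut. v[k] is the best of p[i]+v[k−i] over all sellable i≤k, charging 1 whenever i<k.
v[1] = 1
v[2] = 3
v[3] = 9
v[4] = 9  (first piece 1, then v[3]=9)
v[5] = 13
v[6] = 17  (first piece 3, then v[3]=9)
v[7] = 22
v[8] = 22  (first piece 1, then v[7]=22)
v[9] = 25  (first piece 3, then v[6]=17)
v[10] = 30  (first piece 3, then v[7]=22)
One optimal plan: pieces 7 + 3 (1 cut) → ¢31 − ¢1 = ¢30.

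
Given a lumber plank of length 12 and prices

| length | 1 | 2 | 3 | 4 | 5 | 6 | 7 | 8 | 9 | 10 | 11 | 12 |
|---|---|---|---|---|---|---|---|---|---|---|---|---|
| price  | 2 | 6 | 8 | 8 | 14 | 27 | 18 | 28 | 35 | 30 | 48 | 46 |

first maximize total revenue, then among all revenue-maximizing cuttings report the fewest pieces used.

Consider every possible first cut. r[k] is the best of p[i]+r[k−i] over all sellable i≤k.
r[1] = 2
r[2] = max(2+2, 6+0) = 6
r[3] = max(2+6, 6+2, 8+0) = 8
r[4] = max(2+8, 6+6, 8+2, 8+0) = 12
r[5] = max(2+12, 6+8, 8+6, 8+2, 14+0) = 14
r[6] = max(2+14, 6+12, 8+8, 8+6, 14+2, 27+0) = 27
r[7] = max(2+27, 6+14, 8+12, …, 27+2, 18+0) = 29
r[8] = max(2+29, 6+27, 8+14, …, 18+2, 28+0) = 33
r[9] = max(2+33, 6+29, 8+27, …, 28+2, 35+0) = 35
r[10] = max(2+35, 6+33, 8+29, …, 35+2, 30+0) = 39
r[11] = max(2+39, 6+35, 8+33, …, 30+2, 48+0) = 48
r[12] = max(2+48, 6+39, 8+35, …, 48+2, 46+0) = 54
Maximum revenue is $54.
Now minimize piece count subject to staying optimal: for each k, pieces[k] = 1 + min over i with p[i]+r[k−i]=r[k] of pieces[k−i].
pieces[9] = 1
pieces[10] = 3
pieces[11] = 1
pieces[12] = 2

2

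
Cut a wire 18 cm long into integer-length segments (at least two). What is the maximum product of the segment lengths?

729

Let g[k] be the best product for length k (with at least one cut). For each first piece i, the rest contributes max(k−i, g[k−i]).
Small cases: g[2]=1, g[3]=2, g[4]=4, g[5]=6, g[6]=9, g[7]=12, g[8]=18, g[9]=27, g[10]=36, g[11]=54, g[12]=81, g[13]=108.
g[14] = 2*max(12,81) = 2*81 = 162
g[15] = 3*max(12,81) = 3*81 = 243
g[16] = 2*max(14,162) = 2*162 = 324
g[17] = 2*max(15,243) = 2*243 = 486
g[18] = 3*max(15,243) = 3*243 = 729
One optimal split: 3 + 3 + 3 + 3 + 3 + 3; product 3*3*3*3*3*3 = 729.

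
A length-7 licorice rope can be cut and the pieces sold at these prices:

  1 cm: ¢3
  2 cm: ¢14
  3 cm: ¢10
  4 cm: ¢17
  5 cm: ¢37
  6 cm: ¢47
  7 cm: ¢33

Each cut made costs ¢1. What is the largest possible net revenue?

Build net[k] bottom-up: net[k] = max over allowed piece i of (p[i] + net[k−i]) − 1 per cut.
net[1] = 3
net[2] = 14
net[3] = 16  (first piece 1, then net[2]=14)
net[4] = 27  (first piece 2, then net[2]=14)
net[5] = 37
net[6] = 47
net[7] = 50  (first piece 2, then net[5]=37)
One optimal plan: pieces 5 + 2 (1 cut) → ¢51 − ¢1 = ¢50.

50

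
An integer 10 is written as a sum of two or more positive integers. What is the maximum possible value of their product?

Let prod[k] be the best product for length k (with at least one cut). For each first piece i, the rest contributes max(k−i, prod[k−i]).
prod[2] = 1·max(1,0) = 1·1 = 1
prod[3] = 1·max(2,1) = 1·2 = 2
prod[4] = 2·max(2,1) = 2·2 = 4
prod[5] = 2·max(3,2) = 2·3 = 6
prod[6] = 3·max(3,2) = 3·3 = 9
prod[7] = 2·max(5,6) = 2·6 = 12
prod[8] = 2·max(6,9) = 2·9 = 18
prod[9] = 3·max(6,9) = 3·9 = 27
prod[10] = 2·max(8,18) = 2·18 = 36
One optimal split: 3 + 3 + 2 + 2; product 3·3·2·2 = 36.

36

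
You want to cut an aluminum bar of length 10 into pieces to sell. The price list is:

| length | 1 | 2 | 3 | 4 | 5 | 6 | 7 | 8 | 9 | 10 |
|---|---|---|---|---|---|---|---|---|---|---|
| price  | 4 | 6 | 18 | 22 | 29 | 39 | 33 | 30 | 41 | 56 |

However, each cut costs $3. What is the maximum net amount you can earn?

Consider every possible first cut. r[k] is the best of p[i]+r[k−i] over all sellable i≤k, charging 3 whenever i<k.
r[1] = 4
r[2] = max(4+4-3, 6+0) = 6
r[3] = max(4+6-3, 6+4-3, 18+0) = 18
r[4] = max(4+18-3, 6+6-3, 18+4-3, 22+0) = 22
r[5] = max(4+22-3, 6+18-3, 18+6-3, 22+4-3, 29+0) = 29
r[6] = max(4+29-3, 6+22-3, 18+18-3, 22+6-3, 29+4-3, 39+0) = 39
r[7] = max(4+39-3, 6+29-3, 18+22-3, …, 39+4-3, 33+0) = 40
r[8] = max(4+40-3, 6+39-3, 18+29-3, …, 33+4-3, 30+0) = 44
r[9] = max(4+44-3, 6+40-3, 18+39-3, …, 30+4-3, 41+0) = 54
r[10] = max(4+54-3, 6+44-3, 18+40-3, …, 41+4-3, 56+0) = 58
One optimal plan: pieces 6 + 4 (1 cut) → $61 − $3 = $58.

58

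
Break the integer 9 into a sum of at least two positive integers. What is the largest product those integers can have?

Define f[k] = max over 1≤i<k of i · max(k−i, f[k−i]); the inner max lets the remainder stay uncut if that's better.
Small cases: f[2]=1.
f[3] = 1*max(2,1) = 1*2 = 2
f[4] = 2*max(2,1) = 2*2 = 4
f[5] = 2*max(3,2) = 2*3 = 6
f[6] = 3*max(3,2) = 3*3 = 9
f[7] = 2*max(5,6) = 2*6 = 12
f[8] = 2*max(6,9) = 2*9 = 18
f[9] = 3*max(6,9) = 3*9 = 27
One optimal split: 3 + 3 + 3; product 3*3*3 = 27.

27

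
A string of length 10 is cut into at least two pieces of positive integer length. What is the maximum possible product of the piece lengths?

Let P[k] be the best product for length k (with at least one cut). For each first piece i, the rest contributes max(k−i, P[k−i]).
P[2] = 1*max(1,0) = 1*1 = 1
P[3] = max(1*2, 2*1) = 2
P[4] = max(1*3, 2*2, 3*1) = 4
P[5] = max(1*4, 2*3, 3*2, 4*1) = 6
P[6] = max(1*6, 2*4, 3*3, 4*2, 5*1) = 9
P[7] = max(1*9, 2*6, 3*4, 4*3, 5*2, 6*1) = 12
P[8] = max(1*12, 2*9, 3*6, …, 6*2, 7*1) = 18
P[9] = max(1*18, 2*12, 3*9, …, 7*2, 8*1) = 27
P[10] = max(1*27, 2*18, 3*12, …, 8*2, 9*1) = 36
One optimal split: 3 + 3 + 2 + 2; product 3*3*2*2 = 36.

36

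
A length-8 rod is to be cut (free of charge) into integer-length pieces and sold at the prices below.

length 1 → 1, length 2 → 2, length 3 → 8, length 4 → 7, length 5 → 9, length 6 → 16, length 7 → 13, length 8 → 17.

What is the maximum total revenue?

Build r[k] bottom-up: r[k] = max over allowed piece i of (p[i] + r[k−i]).
r[1] = 1
r[2] = max(1+1, 2+0) = 2
r[3] = max(1+2, 2+1, 8+0) = 8
r[4] = max(1+8, 2+2, 8+1, 7+0) = 9
r[5] = max(1+9, 2+8, 8+2, 7+1, 9+0) = 10
r[6] = max(1+10, 2+9, 8+8, 7+2, 9+1, 16+0) = 16
r[7] = max(1+16, 2+10, 8+9, …, 16+1, 13+0) = 17
r[8] = max(1+17, 2+16, 8+10, …, 13+1, 17+0) = 18
One optimal cutting: 3 + 3 + 1 + 1 → 8 + 8 + 1 + 1 = 18.

18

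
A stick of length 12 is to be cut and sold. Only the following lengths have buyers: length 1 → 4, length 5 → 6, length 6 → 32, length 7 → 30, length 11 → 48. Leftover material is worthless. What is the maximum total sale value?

Build f[k] bottom-up: f[k] = max over allowed piece i of (p[i] + f[k−i]).
f[1] = 4
f[2] = 8  (first piece 1, then f[1]=4)
f[3] = 12  (first piece 1, then f[2]=8)
f[4] = 16  (first piece 1, then f[3]=12)
f[5] = max(4+16, 6+0) = 20
f[6] = max(4+20, 6+4, 32+0) = 32
f[7] = max(4+32, 6+8, 32+4, 30+0) = 36
f[8] = max(4+36, 6+12, 32+8, 30+4) = 40
f[9] = max(4+40, 6+16, 32+12, 30+8) = 44
f[10] = max(4+44, 6+20, 32+16, 30+12) = 48
f[11] = max(4+48, 6+32, 32+20, 30+16, 48+0) = 52
f[12] = max(4+52, 6+36, 32+32, 30+20, 48+4) = 64
One optimal cutting: 6 + 6 → 64.

64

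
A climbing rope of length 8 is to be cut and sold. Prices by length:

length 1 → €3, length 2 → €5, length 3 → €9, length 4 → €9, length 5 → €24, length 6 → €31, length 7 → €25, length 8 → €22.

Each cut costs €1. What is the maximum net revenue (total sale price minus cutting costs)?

Build v[k] bottom-up: v[k] = max over allowed piece i of (p[i] + v[k−i]) − 1 per cut.
v[1] = 3
v[2] = max(3+3-1, 5+0) = 5
v[3] = max(3+5-1, 5+3-1, 9+0) = 9
v[4] = max(3+9-1, 5+5-1, 9+3-1, 9+0) = 11
v[5] = max(3+11-1, 5+9-1, 9+5-1, 9+3-1, 24+0) = 24
v[6] = max(3+24-1, 5+11-1, 9+9-1, 9+5-1, 24+3-1, 31+0) = 31
v[7] = max(3+31-1, 5+24-1, 9+11-1, …, 31+3-1, 25+0) = 33
v[8] = max(3+33-1, 5+31-1, 9+24-1, …, 25+3-1, 22+0) = 35
One optimal plan: pieces 6 + 1 + 1 (2 cuts) → €37 − €2 = €35.

35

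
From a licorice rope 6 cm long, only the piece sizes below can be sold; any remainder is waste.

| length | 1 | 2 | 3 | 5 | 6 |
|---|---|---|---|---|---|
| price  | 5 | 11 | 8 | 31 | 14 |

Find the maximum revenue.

36

Let f[k] be the best obtainable value from length k. For each k, try every first piece i and keep the best of price[i] + f[k−i].
f[1] = 5
f[2] = max(5+5, 11+0) = 11
f[3] = max(5+11, 11+5, 8+0) = 16
f[4] = max(5+16, 11+11, 8+5) = 22
f[5] = max(5+22, 11+16, 8+11, 31+0) = 31
f[6] = max(5+31, 11+22, 8+16, 31+5, 14+0) = 36
One optimal cutting: 5 + 1 → ¢36.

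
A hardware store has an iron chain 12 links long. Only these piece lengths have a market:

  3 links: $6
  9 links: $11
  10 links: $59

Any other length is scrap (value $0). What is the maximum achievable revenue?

Build f[k] bottom-up: f[k] = max over allowed piece i of (p[i] + f[k−i]).
f[1] = 0
f[2] = 0
f[3] = 6
f[4] = 6
f[5] = 6
f[6] = 12  (first piece 3, then f[3]=6)
f[7] = 12
f[8] = 12
f[9] = max(6+12, 11+0) = 18
f[10] = max(6+12, 11+0, 59+0) = 59
f[11] = max(6+12, 11+0, 59+0) = 59
f[12] = max(6+18, 11+6, 59+0) = 59
One optimal cutting: pieces 10 with 2 links of scrap → $59.

59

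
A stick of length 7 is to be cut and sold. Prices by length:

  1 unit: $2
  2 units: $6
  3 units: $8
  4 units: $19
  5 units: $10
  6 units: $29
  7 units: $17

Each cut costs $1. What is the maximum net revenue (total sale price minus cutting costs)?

30

Consider every possible first cut. net[k] is the best of p[i]+net[k−i] over all sellable i≤k, charging 1 whenever i<k.
net[1] = 2
net[2] = max(2+2-1, 6+0) = 6
net[3] = max(2+6-1, 6+2-1, 8+0) = 8
net[4] = max(2+8-1, 6+6-1, 8+2-1, 19+0) = 19
net[5] = max(2+19-1, 6+8-1, 8+6-1, 19+2-1, 10+0) = 20
net[6] = max(2+20-1, 6+19-1, 8+8-1, 19+6-1, 10+2-1, 29+0) = 29
net[7] = max(2+29-1, 6+20-1, 8+19-1, …, 29+2-1, 17+0) = 30
One optimal plan: pieces 6 + 1 (1 cut) → $31 − $1 = $30.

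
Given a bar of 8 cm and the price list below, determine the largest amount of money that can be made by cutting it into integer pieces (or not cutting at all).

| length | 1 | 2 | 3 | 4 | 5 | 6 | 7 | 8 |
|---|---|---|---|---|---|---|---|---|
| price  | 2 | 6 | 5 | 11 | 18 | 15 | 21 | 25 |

26

Let R[k] be the best obtainable value from length k. For each k, try every first piece i and keep the best of price[i] + R[k−i].
R[1] = 2
R[2] = 6
R[3] = 8  (first piece 1, then R[2]=6)
R[4] = 12  (first piece 2, then R[2]=6)
R[5] = 18
R[6] = 20  (first piece 1, then R[5]=18)
R[7] = 24  (first piece 2, then R[5]=18)
R[8] = 26  (first piece 1, then R[7]=24)
One optimal cutting: 5 + 2 + 1 → €18 + €6 + €2 = €26.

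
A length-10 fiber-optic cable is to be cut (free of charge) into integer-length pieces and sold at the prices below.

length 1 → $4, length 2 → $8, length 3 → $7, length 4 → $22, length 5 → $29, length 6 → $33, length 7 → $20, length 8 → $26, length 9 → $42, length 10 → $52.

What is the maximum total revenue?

Build v[k] bottom-up: v[k] = max over allowed piece i of (p[i] + v[k−i]).
v[1] = 4
v[2] = max(4+4, 8+0) = 8
v[3] = max(4+8, 8+4, 7+0) = 12
v[4] = max(4+12, 8+8, 7+4, 22+0) = 22
v[5] = max(4+22, 8+12, 7+8, 22+4, 29+0) = 29
v[6] = max(4+29, 8+22, 7+12, 22+8, 29+4, 33+0) = 33
v[7] = max(4+33, 8+29, 7+22, …, 33+4, 20+0) = 37
v[8] = max(4+37, 8+33, 7+29, …, 20+4, 26+0) = 44
v[9] = max(4+44, 8+37, 7+33, …, 26+4, 42+0) = 51
v[10] = max(4+51, 8+44, 7+37, …, 42+4, 52+0) = 58
One optimal cutting: 5 + 5 → $29 + $29 = $58.

58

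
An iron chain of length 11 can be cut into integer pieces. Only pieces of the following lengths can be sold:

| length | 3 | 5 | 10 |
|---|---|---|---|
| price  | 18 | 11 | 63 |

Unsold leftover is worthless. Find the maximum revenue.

Let f[k] be the best obtainable value from length k. For each k, try every first piece i and keep the best of price[i] + f[k−i].
f[1] = 0
f[2] = 0
f[3] = 18
f[4] = 18
f[5] = max(18+0, 11+0) = 18
f[6] = max(18+18, 11+0) = 36
f[7] = max(18+18, 11+0) = 36
f[8] = max(18+18, 11+18) = 36
f[9] = max(18+36, 11+18) = 54
f[10] = max(18+36, 11+18, 63+0) = 63
f[11] = max(18+36, 11+36, 63+0) = 63
One optimal cutting: pieces 10 with 1 link of scrap → $63.

63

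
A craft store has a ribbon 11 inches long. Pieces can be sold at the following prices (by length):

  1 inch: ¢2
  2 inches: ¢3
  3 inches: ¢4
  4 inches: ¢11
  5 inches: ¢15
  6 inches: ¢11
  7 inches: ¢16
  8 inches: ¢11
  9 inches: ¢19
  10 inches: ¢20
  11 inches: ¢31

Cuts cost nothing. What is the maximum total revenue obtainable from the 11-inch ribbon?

Build best[k] bottom-up: best[k] = max over allowed piece i of (p[i] + best[k−i]).
best[1] = 2
best[2] = 4  (first piece 1, then best[1]=2)
best[3] = 6  (first piece 1, then best[2]=4)
best[4] = 11
best[5] = 15
best[6] = 17  (first piece 1, then best[5]=15)
best[7] = 19  (first piece 1, then best[6]=17)
best[8] = 22  (first piece 4, then best[4]=11)
best[9] = 26  (first piece 4, then best[5]=15)
best[10] = 30  (first piece 5, then best[5]=15)
best[11] = 32  (first piece 1, then best[10]=30)
One optimal cutting: 5 + 5 + 1 → ¢15 + ¢15 + ¢2 = ¢32.

32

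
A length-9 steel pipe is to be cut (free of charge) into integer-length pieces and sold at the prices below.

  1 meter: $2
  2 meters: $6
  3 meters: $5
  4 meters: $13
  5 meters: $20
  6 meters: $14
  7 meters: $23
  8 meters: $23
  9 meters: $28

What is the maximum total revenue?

Build best[k] bottom-up: best[k] = max over allowed piece i of (p[i] + best[k−i]).
best[1] = 2
best[2] = 6
best[3] = 8  (first piece 1, then best[2]=6)
best[4] = 13
best[5] = 20
best[6] = 22  (first piece 1, then best[5]=20)
best[7] = 26  (first piece 2, then best[5]=20)
best[8] = 28  (first piece 1, then best[7]=26)
best[9] = 33  (first piece 4, then best[5]=20)
One optimal cutting: 5 + 4 → $20 + $13 = $33.

33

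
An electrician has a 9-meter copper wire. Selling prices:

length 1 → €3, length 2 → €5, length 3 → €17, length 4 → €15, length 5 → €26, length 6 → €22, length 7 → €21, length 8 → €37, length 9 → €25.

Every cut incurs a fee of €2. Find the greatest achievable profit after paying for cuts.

47

Consider every possible first cut. net[k] is the best of p[i]+net[k−i] over all sellable i≤k, charging 2 whenever i<k.
net[1] = 3
net[2] = max(3+3-2, 5+0) = 5
net[3] = max(3+5-2, 5+3-2, 17+0) = 17
net[4] = max(3+17-2, 5+5-2, 17+3-2, 15+0) = 18
net[5] = max(3+18-2, 5+17-2, 17+5-2, 15+3-2, 26+0) = 26
net[6] = max(3+26-2, 5+18-2, 17+17-2, 15+5-2, 26+3-2, 22+0) = 32
net[7] = max(3+32-2, 5+26-2, 17+18-2, …, 22+3-2, 21+0) = 33
net[8] = max(3+33-2, 5+32-2, 17+26-2, …, 21+3-2, 37+0) = 41
net[9] = max(3+41-2, 5+33-2, 17+32-2, …, 37+3-2, 25+0) = 47
One optimal plan: pieces 3 + 3 + 3 (2 cuts) → €51 − €4 = €47.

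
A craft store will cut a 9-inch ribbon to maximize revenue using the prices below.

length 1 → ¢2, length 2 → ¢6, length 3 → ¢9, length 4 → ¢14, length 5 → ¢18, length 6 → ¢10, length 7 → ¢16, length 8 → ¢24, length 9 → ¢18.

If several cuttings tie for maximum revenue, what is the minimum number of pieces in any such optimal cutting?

2

Let r[k] be the best obtainable value from length k. For each k, try every first piece i and keep the best of price[i] + r[k−i].
r[1] = 2
r[2] = 6
r[3] = 9
r[4] = 14
r[5] = 18
r[6] = 20  (first piece 1, then r[5]=18)
r[7] = 24  (first piece 2, then r[5]=18)
r[8] = 28  (first piece 4, then r[4]=14)
r[9] = 32  (first piece 4, then r[5]=18)
Maximum revenue is ¢32.
Now minimize piece count subject to staying optimal: for each k, pieces[k] = 1 + min over i with p[i]+r[k−i]=r[k] of pieces[k−i].
pieces[6] = 2
pieces[7] = 2
pieces[8] = 2
pieces[9] = 2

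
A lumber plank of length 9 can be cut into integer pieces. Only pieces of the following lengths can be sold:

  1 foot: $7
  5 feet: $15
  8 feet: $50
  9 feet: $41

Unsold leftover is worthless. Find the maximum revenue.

Let best[k] be the best obtainable value from length k. For each k, try every first piece i and keep the best of price[i] + best[k−i].
best[1] = 7
best[2] = 14  (first piece 1, then best[1]=7)
best[3] = 21  (first piece 1, then best[2]=14)
best[4] = 28  (first piece 1, then best[3]=21)
best[5] = 35  (first piece 1, then best[4]=28)
best[6] = 42  (first piece 1, then best[5]=35)
best[7] = 49  (first piece 1, then best[6]=42)
best[8] = 56  (first piece 1, then best[7]=49)
best[9] = 63  (first piece 1, then best[8]=56)
One optimal cutting: 1 + 1 + 1 + 1 + 1 + 1 + 1 + 1 + 1 → $63.

63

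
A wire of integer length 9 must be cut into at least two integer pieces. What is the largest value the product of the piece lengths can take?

Let P[k] be the best product for length k (with at least one cut). For each first piece i, the rest contributes max(k−i, P[k−i]).
Small cases: P[2]=1.
P[3] = max(1·2, 2·1) = 2
P[4] = max(1·3, 2·2, 3·1) = 4
P[5] = max(1·4, 2·3, 3·2, 4·1) = 6
P[6] = max(1·6, 2·4, 3·3, 4·2, 5·1) = 9
P[7] = max(1·9, 2·6, 3·4, 4·3, 5·2, 6·1) = 12
P[8] = max(1·12, 2·9, 3·6, …, 6·2, 7·1) = 18
P[9] = max(1·18, 2·12, 3·9, …, 7·2, 8·1) = 27
One optimal split: 3 + 3 + 3; product 3·3·3 = 27.

27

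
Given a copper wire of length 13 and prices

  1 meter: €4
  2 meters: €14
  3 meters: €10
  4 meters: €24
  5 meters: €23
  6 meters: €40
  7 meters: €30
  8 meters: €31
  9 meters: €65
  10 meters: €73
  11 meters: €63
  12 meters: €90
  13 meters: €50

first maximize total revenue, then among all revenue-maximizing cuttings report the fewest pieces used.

Let r[k] be the best obtainable value from length k. For each k, try every first piece i and keep the best of price[i] + r[k−i].
r[1] = 4
r[2] = max(4+4, 14+0) = 14
r[3] = max(4+14, 14+4, 10+0) = 18
r[4] = max(4+18, 14+14, 10+4, 24+0) = 28
r[5] = max(4+28, 14+18, 10+14, 24+4, 23+0) = 32
r[6] = max(4+32, 14+28, 10+18, 24+14, 23+4, 40+0) = 42
r[7] = max(4+42, 14+32, 10+28, …, 40+4, 30+0) = 46
r[8] = max(4+46, 14+42, 10+32, …, 30+4, 31+0) = 56
r[9] = max(4+56, 14+46, 10+42, …, 31+4, 65+0) = 65
r[10] = max(4+65, 14+56, 10+46, …, 65+4, 73+0) = 73
r[11] = max(4+73, 14+65, 10+56, …, 73+4, 63+0) = 79
r[12] = max(4+79, 14+73, 10+65, …, 63+4, 90+0) = 90
r[13] = max(4+90, 14+79, 10+73, …, 90+4, 50+0) = 94
Maximum revenue is €94.
Now minimize piece count subject to staying optimal: for each k, pieces[k] = 1 + min over i with p[i]+r[k−i]=r[k] of pieces[k−i].
pieces[10] = 1
pieces[11] = 2
pieces[12] = 1
pieces[13] = 2

2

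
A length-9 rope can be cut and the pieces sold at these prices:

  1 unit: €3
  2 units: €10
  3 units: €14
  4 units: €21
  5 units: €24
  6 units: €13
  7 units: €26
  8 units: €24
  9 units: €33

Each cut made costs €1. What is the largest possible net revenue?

44

Build v[k] bottom-up: v[k] = max over allowed piece i of (p[i] + v[k−i]) − 1 per cut.
v[1] = 3
v[2] = max(3+3-1, 10+0) = 10
v[3] = max(3+10-1, 10+3-1, 14+0) = 14
v[4] = max(3+14-1, 10+10-1, 14+3-1, 21+0) = 21
v[5] = max(3+21-1, 10+14-1, 14+10-1, 21+3-1, 24+0) = 24
v[6] = max(3+24-1, 10+21-1, 14+14-1, 21+10-1, 24+3-1, 13+0) = 30
v[7] = max(3+30-1, 10+24-1, 14+21-1, …, 13+3-1, 26+0) = 34
v[8] = max(3+34-1, 10+30-1, 14+24-1, …, 26+3-1, 24+0) = 41
v[9] = max(3+41-1, 10+34-1, 14+30-1, …, 24+3-1, 33+0) = 44
One optimal plan: pieces 5 + 4 (1 cut) → €45 − €1 = €44.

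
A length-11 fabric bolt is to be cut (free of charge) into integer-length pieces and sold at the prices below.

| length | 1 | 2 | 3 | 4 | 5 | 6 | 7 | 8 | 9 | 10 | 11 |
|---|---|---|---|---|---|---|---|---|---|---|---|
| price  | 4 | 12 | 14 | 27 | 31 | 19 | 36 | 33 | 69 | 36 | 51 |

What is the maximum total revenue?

Build v[k] bottom-up: v[k] = max over allowed piece i of (p[i] + v[k−i]).
v[1] = 4
v[2] = max(4+4, 12+0) = 12
v[3] = max(4+12, 12+4, 14+0) = 16
v[4] = max(4+16, 12+12, 14+4, 27+0) = 27
v[5] = max(4+27, 12+16, 14+12, 27+4, 31+0) = 31
v[6] = max(4+31, 12+27, 14+16, 27+12, 31+4, 19+0) = 39
v[7] = max(4+39, 12+31, 14+27, …, 19+4, 36+0) = 43
v[8] = max(4+43, 12+39, 14+31, …, 36+4, 33+0) = 54
v[9] = max(4+54, 12+43, 14+39, …, 33+4, 69+0) = 69
v[10] = max(4+69, 12+54, 14+43, …, 69+4, 36+0) = 73
v[11] = max(4+73, 12+69, 14+54, …, 36+4, 51+0) = 81
One optimal cutting: 9 + 2 → $69 + $12 = $81.

81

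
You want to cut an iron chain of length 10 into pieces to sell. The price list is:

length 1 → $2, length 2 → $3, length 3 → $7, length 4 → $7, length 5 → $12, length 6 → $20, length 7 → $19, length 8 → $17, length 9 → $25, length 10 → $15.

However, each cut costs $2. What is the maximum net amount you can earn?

25

Build r[k] bottom-up: r[k] = max over allowed piece i of (p[i] + r[k−i]) − 2 per cut.
r[1] = 2
r[2] = max(2+2-2, 3+0) = 3
r[3] = max(2+3-2, 3+2-2, 7+0) = 7
r[4] = max(2+7-2, 3+3-2, 7+2-2, 7+0) = 7
r[5] = max(2+7-2, 3+7-2, 7+3-2, 7+2-2, 12+0) = 12
r[6] = max(2+12-2, 3+7-2, 7+7-2, 7+3-2, 12+2-2, 20+0) = 20
r[7] = max(2+20-2, 3+12-2, 7+7-2, …, 20+2-2, 19+0) = 20
r[8] = max(2+20-2, 3+20-2, 7+12-2, …, 19+2-2, 17+0) = 21
r[9] = max(2+21-2, 3+20-2, 7+20-2, …, 17+2-2, 25+0) = 25
r[10] = max(2+25-2, 3+21-2, 7+20-2, …, 25+2-2, 15+0) = 25
One optimal plan: pieces 6 + 3 + 1 (2 cuts) → $29 − $4 = $25.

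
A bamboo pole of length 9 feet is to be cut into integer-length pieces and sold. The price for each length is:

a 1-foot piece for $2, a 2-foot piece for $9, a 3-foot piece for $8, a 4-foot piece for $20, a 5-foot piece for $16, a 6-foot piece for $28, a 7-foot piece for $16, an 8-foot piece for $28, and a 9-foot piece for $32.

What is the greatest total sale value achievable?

Build R[k] bottom-up: R[k] = max over allowed piece i of (p[i] + R[k−i]).
R[1] = 2
R[2] = max(2+2, 9+0) = 9
R[3] = max(2+9, 9+2, 8+0) = 11
R[4] = max(2+11, 9+9, 8+2, 20+0) = 20
R[5] = max(2+20, 9+11, 8+9, 20+2, 16+0) = 22
R[6] = max(2+22, 9+20, 8+11, 20+9, 16+2, 28+0) = 29
R[7] = max(2+29, 9+22, 8+20, …, 28+2, 16+0) = 31
R[8] = max(2+31, 9+29, 8+22, …, 16+2, 28+0) = 40
R[9] = max(2+40, 9+31, 8+29, …, 28+2, 32+0) = 42
One optimal cutting: 4 + 4 + 1 → $20 + $20 + $2 = $42.

42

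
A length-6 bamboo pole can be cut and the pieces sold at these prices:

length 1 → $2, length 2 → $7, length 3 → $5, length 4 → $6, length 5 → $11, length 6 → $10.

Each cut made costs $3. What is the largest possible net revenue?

Consider every possible first cut. r[k] is the best of p[i]+r[k−i] over all sellable i≤k, charging 3 whenever i<k.
r[1] = 2
r[2] = max(2+2-3, 7+0) = 7
r[3] = max(2+7-3, 7+2-3, 5+0) = 6
r[4] = max(2+6-3, 7+7-3, 5+2-3, 6+0) = 11
r[5] = max(2+11-3, 7+6-3, 5+7-3, 6+2-3, 11+0) = 11
r[6] = max(2+11-3, 7+11-3, 5+6-3, 6+7-3, 11+2-3, 10+0) = 15
One optimal plan: pieces 2 + 2 + 2 (2 cuts) → $21 − $6 = $15.

15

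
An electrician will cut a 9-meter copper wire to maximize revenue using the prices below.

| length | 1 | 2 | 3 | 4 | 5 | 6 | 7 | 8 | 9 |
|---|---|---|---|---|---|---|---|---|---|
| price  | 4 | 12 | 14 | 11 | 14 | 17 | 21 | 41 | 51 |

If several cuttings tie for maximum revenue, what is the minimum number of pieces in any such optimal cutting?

5

Build r[k] bottom-up: r[k] = max over allowed piece i of (p[i] + r[k−i]).
r[1] = 4
r[2] = 12
r[3] = 16  (first piece 1, then r[2]=12)
r[4] = 24  (first piece 2, then r[2]=12)
r[5] = 28  (first piece 1, then r[4]=24)
r[6] = 36  (first piece 2, then r[4]=24)
r[7] = 40  (first piece 1, then r[6]=36)
r[8] = 48  (first piece 2, then r[6]=36)
r[9] = 52  (first piece 1, then r[8]=48)
Maximum revenue is €52.
Now minimize piece count subject to staying optimal: for each k, pieces[k] = 1 + min over i with p[i]+r[k−i]=r[k] of pieces[k−i].
pieces[6] = 3
pieces[7] = 4
pieces[8] = 4
pieces[9] = 5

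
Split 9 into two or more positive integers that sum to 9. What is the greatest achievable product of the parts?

Fill prod[k] for k=2..9: at each k try every first piece i and multiply by the better of (k−i) uncut or prod[k−i].
prod[2] = 1*max(1,0) = 1*1 = 1
prod[3] = 1*max(2,1) = 1*2 = 2
prod[4] = 2*max(2,1) = 2*2 = 4
prod[5] = 2*max(3,2) = 2*3 = 6
prod[6] = 3*max(3,2) = 3*3 = 9
prod[7] = 2*max(5,6) = 2*6 = 12
prod[8] = 2*max(6,9) = 2*9 = 18
prod[9] = 3*max(6,9) = 3*9 = 27
One optimal split: 3 + 3 + 3; product 3*3*3 = 27.

27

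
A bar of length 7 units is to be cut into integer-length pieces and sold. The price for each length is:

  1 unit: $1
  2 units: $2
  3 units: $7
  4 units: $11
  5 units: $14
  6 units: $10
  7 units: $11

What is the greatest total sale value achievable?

Build r[k] bottom-up: r[k] = max over allowed piece i of (p[i] + r[k−i]).
r[1] = 1
r[2] = max(1+1, 2+0) = 2
r[3] = max(1+2, 2+1, 7+0) = 7
r[4] = max(1+7, 2+2, 7+1, 11+0) = 11
r[5] = max(1+11, 2+7, 7+2, 11+1, 14+0) = 14
r[6] = max(1+14, 2+11, 7+7, 11+2, 14+1, 10+0) = 15
r[7] = max(1+15, 2+14, 7+11, …, 10+1, 11+0) = 18
One optimal cutting: 4 + 3 → $11 + $7 = $18.

18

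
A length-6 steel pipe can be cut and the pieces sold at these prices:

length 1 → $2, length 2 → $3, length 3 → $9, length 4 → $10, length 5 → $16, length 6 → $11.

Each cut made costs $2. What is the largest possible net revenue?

Let net[k] be the best obtainable value from length k. For each k, try every first piece i and keep the best of price[i] + net[k−i] minus the 2 cut fee when i<k.
net[1] = 2
net[2] = max(2+2-2, 3+0) = 3
net[3] = max(2+3-2, 3+2-2, 9+0) = 9
net[4] = max(2+9-2, 3+3-2, 9+2-2, 10+0) = 10
net[5] = max(2+10-2, 3+9-2, 9+3-2, 10+2-2, 16+0) = 16
net[6] = max(2+16-2, 3+10-2, 9+9-2, 10+3-2, 16+2-2, 11+0) = 16
One optimal plan: pieces 5 + 1 (1 cut) → $18 − $2 = $16.

16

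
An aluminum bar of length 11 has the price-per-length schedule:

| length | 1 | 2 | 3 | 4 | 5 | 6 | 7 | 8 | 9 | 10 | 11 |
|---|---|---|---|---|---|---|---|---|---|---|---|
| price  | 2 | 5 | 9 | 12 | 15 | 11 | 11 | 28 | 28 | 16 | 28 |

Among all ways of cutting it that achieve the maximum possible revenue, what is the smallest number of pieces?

Let r[k] be the best obtainable value from length k. For each k, try every first piece i and keep the best of price[i] + r[k−i].
r[1] = 2
r[2] = 5
r[3] = 9
r[4] = 12
r[5] = 15
r[6] = 18  (first piece 3, then r[3]=9)
r[7] = 21  (first piece 3, then r[4]=12)
r[8] = 28
r[9] = 30  (first piece 1, then r[8]=28)
r[10] = 33  (first piece 2, then r[8]=28)
r[11] = 37  (first piece 3, then r[8]=28)
Maximum revenue is $37.
Now minimize piece count subject to staying optimal: for each k, pieces[k] = 1 + min over i with p[i]+r[k−i]=r[k] of pieces[k−i].
pieces[8] = 1
pieces[9] = 2
pieces[10] = 2
pieces[11] = 2

2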